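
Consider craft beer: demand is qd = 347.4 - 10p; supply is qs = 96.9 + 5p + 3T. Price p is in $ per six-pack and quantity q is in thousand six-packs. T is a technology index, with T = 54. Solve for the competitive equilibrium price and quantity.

p* = 5.9, q* = 288.4

With T = 54, supply is qs = 258.9 + 5p.
Set qd = qs: 347.4 - 10p = 258.9 + 5p, so 88.5 = 15p and p* = 5.9.
From the demand curve, q* = 347.4 - 10(5.9) = 288.4.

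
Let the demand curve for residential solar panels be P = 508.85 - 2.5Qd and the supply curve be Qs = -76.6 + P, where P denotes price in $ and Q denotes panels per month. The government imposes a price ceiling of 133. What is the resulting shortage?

Inverting to quantity form: Qd = 203.54 - 0.4P.
At P = 133: Qd = 150.34 and Qs = 56.4.
Shortage = Qd - Qs = 150.34 - 56.4 = 93.94.

Shortage = 93.94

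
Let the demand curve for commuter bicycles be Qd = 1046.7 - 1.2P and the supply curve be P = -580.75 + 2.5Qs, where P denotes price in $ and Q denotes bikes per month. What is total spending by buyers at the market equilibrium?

Rewriting in direct form: Qs = 232.3 + 0.4P.
Equating demand and supply, 1046.7 - 1.2P = 232.3 + 0.4P gives 1.6P = 814.4, so P* = 509.
From the demand curve, Q* = 1046.7 - 1.2(509) = 435.9.
Total spending by buyers = P* × Q* = 509 × 435.9 = 221873.1.

Total spending by buyers = 221873.1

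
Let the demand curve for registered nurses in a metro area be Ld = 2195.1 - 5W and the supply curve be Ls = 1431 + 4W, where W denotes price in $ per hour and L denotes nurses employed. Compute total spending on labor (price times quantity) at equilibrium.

Total spending on labor = 150323.94

Equating demand and supply, 2195.1 - 5W = 1431 + 4W gives 9W = 764.1, so W* = 84.9.
Plugging W* into demand: L* = 2195.1 - 5(84.9) = 1770.6.
Total spending on labor = W* × L* = 84.9 × 1770.6 = 150323.94.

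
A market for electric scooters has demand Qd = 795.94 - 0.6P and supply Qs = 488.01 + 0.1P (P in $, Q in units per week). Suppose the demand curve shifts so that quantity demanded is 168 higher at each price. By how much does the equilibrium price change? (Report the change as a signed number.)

The market clears where 795.94 - 0.6P = 488.01 + 0.1P. Rearranging, 0.7P = 307.93, hence P* = 439.9.
Then Q* = 795.94 - 0.6(439.9) = 532.
After the shift, demand is Qd = 963.94 - 0.6P.
Re-solving, 0.7P = 475.93 gives P = 679.9 and Q = 556.
ΔP = 679.9 - 439.9 = 240.

ΔP = 240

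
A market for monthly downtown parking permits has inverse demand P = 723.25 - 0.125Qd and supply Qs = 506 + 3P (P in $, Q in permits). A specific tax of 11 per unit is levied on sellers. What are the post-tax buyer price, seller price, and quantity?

Inverting to quantity form: Qd = 5786 - 8P.
Sellers keep P_s = P_b - 11 per unit, so supply in terms of the buyer price is Qs = 473 + 3P_b.
Market clearing requires 5786 - 8P_b = 473 + 3P_b; hence 5313 = 11P_b and P_b = 483.
So P_s = 472 and the quantity traded is Q = 5786 - 8(483) = 1922.

P_b = 483, P_s = 472, Q = 1922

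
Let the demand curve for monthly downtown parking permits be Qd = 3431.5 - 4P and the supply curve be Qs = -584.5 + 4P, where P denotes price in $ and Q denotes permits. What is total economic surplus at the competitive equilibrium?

Total surplus = 506588.0625

The market clears where 3431.5 - 4P = -584.5 + 4P. Rearranging, 8P = 4016, hence P* = 502.
Substitute back: Q* = 3431.5 - 4(502) = 1423.5.
Demand choke price = 857.875; supply choke price = 146.125. CS = ½(857.875 - 502)(1423.5) = 253294.03125; PS = ½(502 - 146.125)(1423.5) = 253294.03125. Total surplus = 506588.0625.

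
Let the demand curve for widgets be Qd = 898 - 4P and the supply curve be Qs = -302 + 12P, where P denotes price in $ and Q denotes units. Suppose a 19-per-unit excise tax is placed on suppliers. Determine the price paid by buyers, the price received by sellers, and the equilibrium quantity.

P_b = 89.25, P_s = 70.25, Q = 541

The tax drives a wedge P_b - P_s = 19. Substituting P_s = P_b - 19 into supply: Qs = -530 + 12P_b.
Set Qd = Qs: 898 - 4P_b = -530 + 12P_b, so 1428 = 16P_b and P_b = 89.25.
So P_s = 70.25 and the quantity traded is Q = 898 - 4(89.25) = 541.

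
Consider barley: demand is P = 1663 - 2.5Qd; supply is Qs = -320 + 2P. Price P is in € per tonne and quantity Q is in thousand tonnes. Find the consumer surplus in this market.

Consumer surplus = 313751.25

Inverting to quantity form: Qd = 665.2 - 0.4P.
Set Qd = Qs: 665.2 - 0.4P = -320 + 2P, so 985.2 = 2.4P and P* = 410.5.
From the demand curve, Q* = 665.2 - 0.4(410.5) = 501.
Demand choke price (Qd = 0): P = 665.2/0.4 = 1663. Consumer surplus = ½ × (1663 - 410.5) × 501 = 313751.25.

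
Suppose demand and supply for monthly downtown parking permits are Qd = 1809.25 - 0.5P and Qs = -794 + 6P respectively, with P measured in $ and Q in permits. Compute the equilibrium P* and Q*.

Set Qd = Qs: 1809.25 - 0.5P = -794 + 6P, so 2603.25 = 6.5P and P* = 400.5.
From the demand curve, Q* = 1809.25 - 0.5(400.5) = 1609.

P* = 400.5, Q* = 1609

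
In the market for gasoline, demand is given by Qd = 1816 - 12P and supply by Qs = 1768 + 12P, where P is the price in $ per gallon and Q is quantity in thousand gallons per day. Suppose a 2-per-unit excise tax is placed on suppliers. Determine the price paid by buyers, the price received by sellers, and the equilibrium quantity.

P_b = 3, P_s = 1, Q = 1780

With a tax of 2 on suppliers, they supply based on the net price P_s = P_b - 2, so Qs = 1744 + 12P_b.
Market clearing requires 1816 - 12P_b = 1744 + 12P_b; hence 72 = 24P_b and P_b = 3.
Then P_s = 3 - 2 = 1 and Q = 1816 - 12(3) = 1780.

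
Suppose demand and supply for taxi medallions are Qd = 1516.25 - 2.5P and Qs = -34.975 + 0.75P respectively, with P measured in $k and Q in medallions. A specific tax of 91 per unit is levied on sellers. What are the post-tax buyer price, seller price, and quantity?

The tax drives a wedge P_b - P_s = 91. Substituting P_s = P_b - 91 into supply: Qs = -103.225 + 0.75P_b.
Set Qd = Qs: 1516.25 - 2.5P_b = -103.225 + 0.75P_b, so 1619.475 = 3.25P_b and P_b = 498.3.
So P_s = 407.3 and the quantity traded is Q = 1516.25 - 2.5(498.3) = 270.5.

P_b = 498.3, P_s = 407.3, Q = 270.5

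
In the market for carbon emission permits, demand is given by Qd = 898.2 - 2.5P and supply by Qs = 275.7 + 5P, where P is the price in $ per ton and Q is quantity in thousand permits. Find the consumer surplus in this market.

Consumer surplus = 95413.298

The market clears where 898.2 - 2.5P = 275.7 + 5P. Rearranging, 7.5P = 622.5, hence P* = 83.
Plugging P* into demand: Q* = 898.2 - 2.5(83) = 690.7.
Demand choke price (Qd = 0): P = 898.2/2.5 = 359.28. Consumer surplus = ½ × (359.28 - 83) × 690.7 = 95413.298.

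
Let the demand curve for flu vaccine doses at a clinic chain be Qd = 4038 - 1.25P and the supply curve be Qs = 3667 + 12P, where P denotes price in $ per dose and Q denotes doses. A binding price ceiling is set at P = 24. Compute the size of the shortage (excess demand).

Evaluating both curves at the ceiling price 24 gives Qd = 4008, Qs = 3955.
Shortage = Qd - Qs = 4008 - 3955 = 53.

Shortage = 53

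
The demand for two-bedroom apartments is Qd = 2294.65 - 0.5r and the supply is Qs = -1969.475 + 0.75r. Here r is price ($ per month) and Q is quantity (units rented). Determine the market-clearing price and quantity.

At equilibrium Qd = Qs, so 2294.65 - 0.5r = -1969.475 + 0.75r; collecting terms, 4264.125 = 1.25r and r* = 3411.3.
From the demand curve, Q* = 2294.65 - 0.5(3411.3) = 589.

r* = 3411.3, Q* = 589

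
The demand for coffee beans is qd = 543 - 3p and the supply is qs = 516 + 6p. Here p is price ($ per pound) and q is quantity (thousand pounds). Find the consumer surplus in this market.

Equating demand and supply, 543 - 3p = 516 + 6p gives 9p = 27, so p* = 3.
Substitute back: q* = 543 - 3(3) = 534.
Demand choke price (qd = 0): p = 543/3 = 181. Consumer surplus = ½ × (181 - 3) × 534 = 47526.

Consumer surplus = 47526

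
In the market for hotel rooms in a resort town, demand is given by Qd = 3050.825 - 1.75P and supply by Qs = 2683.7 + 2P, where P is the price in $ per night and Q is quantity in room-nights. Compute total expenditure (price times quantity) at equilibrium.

Total expenditure = 281903.05

Set Qd = Qs: 3050.825 - 1.75P = 2683.7 + 2P, so 367.125 = 3.75P and P* = 97.9.
Plugging P* into demand: Q* = 3050.825 - 1.75(97.9) = 2879.5.
Total expenditure = P* × Q* = 97.9 × 2879.5 = 281903.05.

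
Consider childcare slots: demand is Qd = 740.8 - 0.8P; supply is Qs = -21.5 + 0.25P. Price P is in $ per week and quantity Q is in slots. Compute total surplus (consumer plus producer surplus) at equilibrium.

Equating demand and supply, 740.8 - 0.8P = -21.5 + 0.25P gives 1.05P = 762.3, so P* = 726.
Substitute back: Q* = 740.8 - 0.8(726) = 160.
Demand choke price = 926; supply choke price = 86. CS = ½(926 - 726)(160) = 16000; PS = ½(726 - 86)(160) = 51200. Total surplus = 67200.

Total surplus = 67200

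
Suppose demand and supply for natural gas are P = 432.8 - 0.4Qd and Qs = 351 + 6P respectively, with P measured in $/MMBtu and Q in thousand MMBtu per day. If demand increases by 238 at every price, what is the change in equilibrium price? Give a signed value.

ΔP = 28

Solving each curve for Q: Qd = 1082 - 2.5P.
Set Qd = Qs: 1082 - 2.5P = 351 + 6P, so 731 = 8.5P and P* = 86.
Then Q* = 1082 - 2.5(86) = 867.
After the shift, demand is Qd = 1320 - 2.5P.
Re-solving, 8.5P = 969 gives P = 114 and Q = 1035.
ΔP = 114 - 86 = 28.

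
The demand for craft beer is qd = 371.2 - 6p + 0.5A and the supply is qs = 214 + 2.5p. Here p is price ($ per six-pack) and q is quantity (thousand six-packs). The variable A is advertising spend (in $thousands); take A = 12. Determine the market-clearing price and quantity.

p* = 19.2, q* = 262

With A = 12, demand is qd = 377.2 - 6p.
Equating demand and supply, 377.2 - 6p = 214 + 2.5p gives 8.5p = 163.2, so p* = 19.2.
Substitute back: q* = 377.2 - 6(19.2) = 262.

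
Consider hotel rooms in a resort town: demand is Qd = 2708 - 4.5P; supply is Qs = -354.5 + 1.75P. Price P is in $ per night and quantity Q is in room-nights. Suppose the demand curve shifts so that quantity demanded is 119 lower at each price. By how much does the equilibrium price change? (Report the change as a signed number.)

The market clears where 2708 - 4.5P = -354.5 + 1.75P. Rearranging, 6.25P = 3062.5, hence P* = 490.
Then Q* = 2708 - 4.5(490) = 503.
After the shift, demand is Qd = 2589 - 4.5P.
Re-solving, 6.25P = 2943.5 gives P = 470.96 and Q = 469.68.
ΔP = 470.96 - 490 = -19.04.

ΔP = -19.04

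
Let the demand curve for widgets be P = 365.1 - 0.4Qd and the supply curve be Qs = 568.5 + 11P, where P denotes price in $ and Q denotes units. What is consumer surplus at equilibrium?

Consumer surplus = 144160.2

Rewriting in direct form: Qd = 912.75 - 2.5P.
The market clears where 912.75 - 2.5P = 568.5 + 11P. Rearranging, 13.5P = 344.25, hence P* = 25.5.
Substitute back: Q* = 912.75 - 2.5(25.5) = 849.
Demand choke price (Qd = 0): P = 912.75/2.5 = 365.1. Consumer surplus = ½ × (365.1 - 25.5) × 849 = 144160.2.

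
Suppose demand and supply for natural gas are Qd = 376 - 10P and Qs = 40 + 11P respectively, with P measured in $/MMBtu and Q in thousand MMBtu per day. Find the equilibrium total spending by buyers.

At equilibrium Qd = Qs, so 376 - 10P = 40 + 11P; collecting terms, 336 = 21P and P* = 16.
From the demand curve, Q* = 376 - 10(16) = 216.
Total spending by buyers = P* × Q* = 16 × 216 = 3456.

Total spending by buyers = 3456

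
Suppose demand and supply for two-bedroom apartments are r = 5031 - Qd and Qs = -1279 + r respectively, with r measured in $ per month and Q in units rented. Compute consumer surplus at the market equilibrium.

Consumer surplus = 1759688

Inverting to quantity form: Qd = 5031 - r.
The market clears where 5031 - r = -1279 + r. Rearranging, 2r = 6310, hence r* = 3155.
Plugging r* into demand: Q* = 5031 - 3155 = 1876.
Demand choke price (Qd = 0): r = 5031. Consumer surplus = ½ × (5031 - 3155) × 1876 = 1759688.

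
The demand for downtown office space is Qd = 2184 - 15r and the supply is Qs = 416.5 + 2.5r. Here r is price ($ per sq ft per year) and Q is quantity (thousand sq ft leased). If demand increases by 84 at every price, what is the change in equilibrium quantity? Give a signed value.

ΔQ = 12

Set Qd = Qs: 2184 - 15r = 416.5 + 2.5r, so 1767.5 = 17.5r and r* = 101.
Substitute back: Q* = 2184 - 15(101) = 669.
After the shift, demand is Qd = 2268 - 15r.
The new intersection has 1851.5 = 17.5r, i.e. r = 105.8, Q = 681.
ΔQ = 681 - 669 = 12.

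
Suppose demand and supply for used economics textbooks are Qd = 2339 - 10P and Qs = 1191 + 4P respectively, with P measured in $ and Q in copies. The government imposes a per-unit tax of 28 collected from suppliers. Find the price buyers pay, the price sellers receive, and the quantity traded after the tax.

Suppliers keep P_s = P_b - 28 per unit, so supply in terms of the buyer price is Qs = 1079 + 4P_b.
Set Qd = Qs: 2339 - 10P_b = 1079 + 4P_b, so 1260 = 14P_b and P_b = 90.
So P_s = 62 and the quantity traded is Q = 2339 - 10(90) = 1439.

P_b = 90, P_s = 62, Q = 1439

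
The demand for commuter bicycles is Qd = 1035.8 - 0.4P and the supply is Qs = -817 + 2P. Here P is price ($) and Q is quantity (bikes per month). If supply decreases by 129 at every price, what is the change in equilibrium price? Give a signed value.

The market clears where 1035.8 - 0.4P = -817 + 2P. Rearranging, 2.4P = 1852.8, hence P* = 772.
Substitute back: Q* = 1035.8 - 0.4(772) = 727.
After the shift, supply is Qs = -946 + 2P.
New equilibrium: 1981.8 = 2.4P, so P = 825.75 and Q = 705.5.
ΔP = 825.75 - 772 = 53.75.

ΔP = 53.75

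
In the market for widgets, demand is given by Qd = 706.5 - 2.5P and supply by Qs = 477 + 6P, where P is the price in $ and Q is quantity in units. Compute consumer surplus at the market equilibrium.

At equilibrium Qd = Qs, so 706.5 - 2.5P = 477 + 6P; collecting terms, 229.5 = 8.5P and P* = 27.
Plugging P* into demand: Q* = 706.5 - 2.5(27) = 639.
Demand choke price (Qd = 0): P = 706.5/2.5 = 282.6. Consumer surplus = ½ × (282.6 - 27) × 639 = 81664.2.

Consumer surplus = 81664.2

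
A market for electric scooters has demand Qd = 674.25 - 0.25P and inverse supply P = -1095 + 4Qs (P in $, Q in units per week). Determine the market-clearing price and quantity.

In direct form, Qs = 273.75 + 0.25P.
At equilibrium Qd = Qs, so 674.25 - 0.25P = 273.75 + 0.25P; collecting terms, 400.5 = 0.5P and P* = 801.
Plugging P* into demand: Q* = 674.25 - 0.25(801) = 474.

P* = 801, Q* = 474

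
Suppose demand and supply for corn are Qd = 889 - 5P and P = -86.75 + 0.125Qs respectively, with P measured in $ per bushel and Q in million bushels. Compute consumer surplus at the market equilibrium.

Rewriting in direct form: Qs = 694 + 8P.
At equilibrium Qd = Qs, so 889 - 5P = 694 + 8P; collecting terms, 195 = 13P and P* = 15.
Substitute back: Q* = 889 - 5(15) = 814.
Demand choke price (Qd = 0): P = 889/5 = 177.8. Consumer surplus = ½ × (177.8 - 15) × 814 = 66259.6.

Consumer surplus = 66259.6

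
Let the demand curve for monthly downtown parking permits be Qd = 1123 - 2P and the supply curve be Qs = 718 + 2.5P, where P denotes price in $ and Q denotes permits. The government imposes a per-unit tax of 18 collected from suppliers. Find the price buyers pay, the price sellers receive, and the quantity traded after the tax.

P_b = 100, P_s = 82, Q = 923

Suppliers keep P_s = P_b - 18 per unit, so supply in terms of the buyer price is Qs = 673 + 2.5P_b.
Set Qd = Qs: 1123 - 2P_b = 673 + 2.5P_b, so 450 = 4.5P_b and P_b = 100.
So P_s = 82 and the quantity traded is Q = 1123 - 2(100) = 923.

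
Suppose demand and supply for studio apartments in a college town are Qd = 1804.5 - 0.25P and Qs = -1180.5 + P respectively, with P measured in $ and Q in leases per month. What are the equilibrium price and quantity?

P* = 2388, Q* = 1207.5

Set Qd = Qs: 1804.5 - 0.25P = -1180.5 + P, so 2985 = 1.25P and P* = 2388.
Plugging P* into demand: Q* = 1804.5 - 0.25(2388) = 1207.5.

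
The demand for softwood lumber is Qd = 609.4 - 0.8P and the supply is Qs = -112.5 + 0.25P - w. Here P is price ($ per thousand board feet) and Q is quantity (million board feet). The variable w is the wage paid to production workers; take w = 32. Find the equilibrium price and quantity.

P* = 718, Q* = 35

With w = 32, supply is Qs = -144.5 + 0.25P.
The market clears where 609.4 - 0.8P = -144.5 + 0.25P. Rearranging, 1.05P = 753.9, hence P* = 718.
From the demand curve, Q* = 609.4 - 0.8(718) = 35.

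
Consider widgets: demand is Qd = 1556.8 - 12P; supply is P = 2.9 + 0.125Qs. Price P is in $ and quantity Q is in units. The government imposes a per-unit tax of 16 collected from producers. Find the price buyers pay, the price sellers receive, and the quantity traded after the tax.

P_b = 85.4, P_s = 69.4, Q = 532

In direct form, Qs = -23.2 + 8P.
With a tax of 16 on producers, they supply based on the net price P_s = P_b - 16, so Qs = -151.2 + 8P_b.
Set Qd = Qs: 1556.8 - 12P_b = -151.2 + 8P_b, so 1708 = 20P_b and P_b = 85.4.
So P_s = 69.4 and the quantity traded is Q = 1556.8 - 12(85.4) = 532.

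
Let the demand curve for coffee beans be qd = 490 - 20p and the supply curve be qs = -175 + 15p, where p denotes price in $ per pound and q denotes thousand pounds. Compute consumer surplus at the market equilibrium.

Consumer surplus = 302.5

The market clears where 490 - 20p = -175 + 15p. Rearranging, 35p = 665, hence p* = 19.
From the demand curve, q* = 490 - 20(19) = 110.
Demand choke price (qd = 0): p = 490/20 = 24.5. Consumer surplus = ½ × (24.5 - 19) × 110 = 302.5.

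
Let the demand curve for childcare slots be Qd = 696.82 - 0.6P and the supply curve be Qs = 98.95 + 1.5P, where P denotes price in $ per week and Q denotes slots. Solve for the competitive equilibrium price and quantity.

At equilibrium Qd = Qs, so 696.82 - 0.6P = 98.95 + 1.5P; collecting terms, 597.87 = 2.1P and P* = 284.7.
From the demand curve, Q* = 696.82 - 0.6(284.7) = 526.

P* = 284.7, Q* = 526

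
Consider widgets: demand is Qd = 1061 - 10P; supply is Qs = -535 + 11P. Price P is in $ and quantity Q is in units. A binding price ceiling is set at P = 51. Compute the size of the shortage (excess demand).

At P = 51: Qd = 551 and Qs = 26.
Shortage = Qd - Qs = 551 - 26 = 525.

Shortage = 525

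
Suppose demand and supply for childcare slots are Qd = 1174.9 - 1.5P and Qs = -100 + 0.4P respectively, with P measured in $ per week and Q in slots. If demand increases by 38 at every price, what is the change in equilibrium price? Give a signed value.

At equilibrium Qd = Qs, so 1174.9 - 1.5P = -100 + 0.4P; collecting terms, 1274.9 = 1.9P and P* = 671.
Plugging P* into demand: Q* = 1174.9 - 1.5(671) = 168.4.
After the shift, demand is Qd = 1212.9 - 1.5P.
The new intersection has 1312.9 = 1.9P, i.e. P = 691, Q = 176.4.
ΔP = 691 - 671 = 20.

ΔP = 20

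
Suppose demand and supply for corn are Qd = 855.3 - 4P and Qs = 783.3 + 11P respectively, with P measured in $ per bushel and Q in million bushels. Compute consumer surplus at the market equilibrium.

Consumer surplus = 87382.90125

The market clears where 855.3 - 4P = 783.3 + 11P. Rearranging, 15P = 72, hence P* = 4.8.
From the demand curve, Q* = 855.3 - 4(4.8) = 836.1.
Demand choke price (Qd = 0): P = 855.3/4 = 213.825. Consumer surplus = ½ × (213.825 - 4.8) × 836.1 = 87382.90125.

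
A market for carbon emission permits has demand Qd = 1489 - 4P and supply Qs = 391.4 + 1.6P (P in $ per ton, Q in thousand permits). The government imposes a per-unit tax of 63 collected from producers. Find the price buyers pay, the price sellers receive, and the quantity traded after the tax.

The tax drives a wedge P_b - P_s = 63. Substituting P_s = P_b - 63 into supply: Qs = 290.6 + 1.6P_b.
Set Qd = Qs: 1489 - 4P_b = 290.6 + 1.6P_b, so 1198.4 = 5.6P_b and P_b = 214.
Then P_s = 214 - 63 = 151 and Q = 1489 - 4(214) = 633.

P_b = 214, P_s = 151, Q = 633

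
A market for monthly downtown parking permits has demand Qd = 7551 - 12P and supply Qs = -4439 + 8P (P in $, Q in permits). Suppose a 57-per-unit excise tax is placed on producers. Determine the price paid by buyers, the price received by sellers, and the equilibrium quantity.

P_b = 622.3, P_s = 565.3, Q = 83.4

Producers keep P_s = P_b - 57 per unit, so supply in terms of the buyer price is Qs = -4895 + 8P_b.
Equate demand and the shifted supply: 7551 - 12P_b = -4895 + 8P_b, giving 20P_b = 12446, so P_b = 622.3.
So P_s = 565.3 and the quantity traded is Q = 7551 - 12(622.3) = 83.4.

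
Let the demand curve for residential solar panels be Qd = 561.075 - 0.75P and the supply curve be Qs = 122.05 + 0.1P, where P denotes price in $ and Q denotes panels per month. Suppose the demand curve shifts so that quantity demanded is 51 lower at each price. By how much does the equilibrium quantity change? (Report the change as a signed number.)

ΔQ = -6

Set Qd = Qs: 561.075 - 0.75P = 122.05 + 0.1P, so 439.025 = 0.85P and P* = 516.5.
Plugging P* into demand: Q* = 561.075 - 0.75(516.5) = 173.7.
After the shift, demand is Qd = 510.075 - 0.75P.
New equilibrium: 388.025 = 0.85P, so P = 456.5 and Q = 167.7.
ΔQ = 167.7 - 173.7 = -6.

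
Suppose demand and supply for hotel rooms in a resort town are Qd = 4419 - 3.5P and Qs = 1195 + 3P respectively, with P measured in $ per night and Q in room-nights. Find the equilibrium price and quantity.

P* = 496, Q* = 2683

Set Qd = Qs: 4419 - 3.5P = 1195 + 3P, so 3224 = 6.5P and P* = 496.
From the demand curve, Q* = 4419 - 3.5(496) = 2683.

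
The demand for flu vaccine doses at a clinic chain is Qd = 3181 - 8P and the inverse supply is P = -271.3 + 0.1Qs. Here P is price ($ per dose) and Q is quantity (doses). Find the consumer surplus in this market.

Consumer surplus = 552420.5625

Rewriting in direct form: Qs = 2713 + 10P.
At equilibrium Qd = Qs, so 3181 - 8P = 2713 + 10P; collecting terms, 468 = 18P and P* = 26.
Plugging P* into demand: Q* = 3181 - 8(26) = 2973.
Demand choke price (Qd = 0): P = 3181/8 = 397.625. Consumer surplus = ½ × (397.625 - 26) × 2973 = 552420.5625.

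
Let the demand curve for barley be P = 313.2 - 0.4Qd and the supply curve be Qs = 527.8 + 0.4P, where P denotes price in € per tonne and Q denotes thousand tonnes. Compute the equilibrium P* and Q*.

Solving each curve for Q: Qd = 783 - 2.5P.
At equilibrium Qd = Qs, so 783 - 2.5P = 527.8 + 0.4P; collecting terms, 255.2 = 2.9P and P* = 88.
From the demand curve, Q* = 783 - 2.5(88) = 563.

P* = 88, Q* = 563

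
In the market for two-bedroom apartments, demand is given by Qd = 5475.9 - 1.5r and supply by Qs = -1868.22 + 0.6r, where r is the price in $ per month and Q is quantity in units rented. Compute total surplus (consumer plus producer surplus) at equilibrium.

The market clears where 5475.9 - 1.5r = -1868.22 + 0.6r. Rearranging, 2.1r = 7344.12, hence r* = 3497.2.
From the demand curve, Q* = 5475.9 - 1.5(3497.2) = 230.1.
Demand choke price = 3650.6; supply choke price = 3113.7. CS = ½(3650.6 - 3497.2)(230.1) = 17648.67; PS = ½(3497.2 - 3113.7)(230.1) = 44121.675. Total surplus = 61770.345.

Total surplus = 61770.345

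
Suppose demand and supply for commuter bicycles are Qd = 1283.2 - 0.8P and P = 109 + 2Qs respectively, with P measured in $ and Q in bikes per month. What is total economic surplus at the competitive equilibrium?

Total surplus = 343850

In direct form, Qs = -54.5 + 0.5P.
At equilibrium Qd = Qs, so 1283.2 - 0.8P = -54.5 + 0.5P; collecting terms, 1337.7 = 1.3P and P* = 1029.
Substitute back: Q* = 1283.2 - 0.8(1029) = 460.
Demand choke price = 1604; supply choke price = 109. CS = ½(1604 - 1029)(460) = 132250; PS = ½(1029 - 109)(460) = 211600. Total surplus = 343850.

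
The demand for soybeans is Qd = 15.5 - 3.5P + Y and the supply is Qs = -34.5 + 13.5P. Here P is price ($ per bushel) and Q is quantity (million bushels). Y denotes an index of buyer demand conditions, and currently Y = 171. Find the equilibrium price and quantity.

P* = 13, Q* = 141

With Y = 171, demand is Qd = 186.5 - 3.5P.
Set Qd = Qs: 186.5 - 3.5P = -34.5 + 13.5P, so 221 = 17P and P* = 13.
From the demand curve, Q* = 186.5 - 3.5(13) = 141.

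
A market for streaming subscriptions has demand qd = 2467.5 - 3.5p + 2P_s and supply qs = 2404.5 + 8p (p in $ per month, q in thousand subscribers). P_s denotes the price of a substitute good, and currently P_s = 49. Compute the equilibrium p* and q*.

p* = 14, q* = 2516.5

With P_s = 49, demand is qd = 2565.5 - 3.5p.
The market clears where 2565.5 - 3.5p = 2404.5 + 8p. Rearranging, 11.5p = 161, hence p* = 14.
Then q* = 2565.5 - 3.5(14) = 2516.5.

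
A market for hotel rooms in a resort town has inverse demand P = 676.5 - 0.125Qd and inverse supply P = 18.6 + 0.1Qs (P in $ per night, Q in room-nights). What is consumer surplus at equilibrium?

Consumer surplus = 534361

Inverting to quantity form: Qd = 5412 - 8P and Qs = -186 + 10P.
Set Qd = Qs: 5412 - 8P = -186 + 10P, so 5598 = 18P and P* = 311.
Then Q* = 5412 - 8(311) = 2924.
Demand choke price (Qd = 0): P = 5412/8 = 676.5. Consumer surplus = ½ × (676.5 - 311) × 2924 = 534361.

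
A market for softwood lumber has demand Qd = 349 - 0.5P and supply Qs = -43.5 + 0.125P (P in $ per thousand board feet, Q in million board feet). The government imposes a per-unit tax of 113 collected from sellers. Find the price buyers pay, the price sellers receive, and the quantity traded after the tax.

P_b = 650.6, P_s = 537.6, Q = 23.7

Sellers keep P_s = P_b - 113 per unit, so supply in terms of the buyer price is Qs = -57.625 + 0.125P_b.
Equate demand and the shifted supply: 349 - 0.5P_b = -57.625 + 0.125P_b, giving 0.625P_b = 406.625, so P_b = 650.6.
So P_s = 537.6 and the quantity traded is Q = 349 - 0.5(650.6) = 23.7.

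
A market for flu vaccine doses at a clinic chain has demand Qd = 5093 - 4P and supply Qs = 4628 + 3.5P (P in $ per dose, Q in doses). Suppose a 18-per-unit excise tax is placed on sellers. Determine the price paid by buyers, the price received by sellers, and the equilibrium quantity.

P_b = 70.4, P_s = 52.4, Q = 4811.4

Sellers keep P_s = P_b - 18 per unit, so supply in terms of the buyer price is Qs = 4565 + 3.5P_b.
Market clearing requires 5093 - 4P_b = 4565 + 3.5P_b; hence 528 = 7.5P_b and P_b = 70.4.
Then P_s = 70.4 - 18 = 52.4 and Q = 5093 - 4(70.4) = 4811.4.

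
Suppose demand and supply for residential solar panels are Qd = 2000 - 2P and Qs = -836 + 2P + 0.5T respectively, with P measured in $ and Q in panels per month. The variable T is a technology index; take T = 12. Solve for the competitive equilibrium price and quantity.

P* = 707.5, Q* = 585

With T = 12, supply is Qs = -830 + 2P.
Equating demand and supply, 2000 - 2P = -830 + 2P gives 4P = 2830, so P* = 707.5.
From the demand curve, Q* = 2000 - 2(707.5) = 585.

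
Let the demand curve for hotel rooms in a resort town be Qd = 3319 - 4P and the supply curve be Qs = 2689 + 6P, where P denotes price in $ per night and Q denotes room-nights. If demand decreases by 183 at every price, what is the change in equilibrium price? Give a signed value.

ΔP = -18.3

The market clears where 3319 - 4P = 2689 + 6P. Rearranging, 10P = 630, hence P* = 63.
Plugging P* into demand: Q* = 3319 - 4(63) = 3067.
After the shift, demand is Qd = 3136 - 4P.
New equilibrium: 447 = 10P, so P = 44.7 and Q = 2957.2.
ΔP = 44.7 - 63 = -18.3.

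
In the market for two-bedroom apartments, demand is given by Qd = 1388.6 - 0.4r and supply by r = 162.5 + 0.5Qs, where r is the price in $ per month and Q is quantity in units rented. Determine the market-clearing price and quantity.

Rewriting in direct form: Qs = -325 + 2r.
Equating demand and supply, 1388.6 - 0.4r = -325 + 2r gives 2.4r = 1713.6, so r* = 714.
From the demand curve, Q* = 1388.6 - 0.4(714) = 1103.

r* = 714, Q* = 1103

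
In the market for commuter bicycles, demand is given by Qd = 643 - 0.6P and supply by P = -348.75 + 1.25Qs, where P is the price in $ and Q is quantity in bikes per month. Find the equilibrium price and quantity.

Inverting to quantity form: Qs = 279 + 0.8P.
Equating demand and supply, 643 - 0.6P = 279 + 0.8P gives 1.4P = 364, so P* = 260.
From the demand curve, Q* = 643 - 0.6(260) = 487.

P* = 260, Q* = 487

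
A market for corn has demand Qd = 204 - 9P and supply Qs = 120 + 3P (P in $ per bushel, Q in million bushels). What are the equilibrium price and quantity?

The market clears where 204 - 9P = 120 + 3P. Rearranging, 12P = 84, hence P* = 7.
Then Q* = 204 - 9(7) = 141.

P* = 7, Q* = 141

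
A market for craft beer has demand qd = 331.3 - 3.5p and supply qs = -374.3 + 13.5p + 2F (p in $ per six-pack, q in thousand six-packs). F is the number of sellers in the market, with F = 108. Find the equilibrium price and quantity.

With F = 108, supply is qs = -158.3 + 13.5p.
At equilibrium qd = qs, so 331.3 - 3.5p = -158.3 + 13.5p; collecting terms, 489.6 = 17p and p* = 28.8.
Plugging p* into demand: q* = 331.3 - 3.5(28.8) = 230.5.

p* = 28.8, q* = 230.5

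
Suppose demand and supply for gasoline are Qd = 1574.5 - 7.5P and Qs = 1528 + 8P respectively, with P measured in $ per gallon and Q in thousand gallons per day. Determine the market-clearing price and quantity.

P* = 3, Q* = 1552

Set Qd = Qs: 1574.5 - 7.5P = 1528 + 8P, so 46.5 = 15.5P and P* = 3.
Then Q* = 1574.5 - 7.5(3) = 1552.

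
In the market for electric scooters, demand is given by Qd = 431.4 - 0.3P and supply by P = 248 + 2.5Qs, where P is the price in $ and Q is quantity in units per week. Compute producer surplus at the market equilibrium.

Solving each curve for Q: Qs = -99.2 + 0.4P.
The market clears where 431.4 - 0.3P = -99.2 + 0.4P. Rearranging, 0.7P = 530.6, hence P* = 758.
Then Q* = 431.4 - 0.3(758) = 204.
Supply choke price (Qs = 0): P = 248. Producer surplus = ½ × (758 - 248) × 204 = 52020.

Producer surplus = 52020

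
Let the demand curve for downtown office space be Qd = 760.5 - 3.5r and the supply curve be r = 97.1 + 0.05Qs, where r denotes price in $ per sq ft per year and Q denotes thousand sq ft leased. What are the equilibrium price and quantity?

r* = 115, Q* = 358

In direct form, Qs = -1942 + 20r.
The market clears where 760.5 - 3.5r = -1942 + 20r. Rearranging, 23.5r = 2702.5, hence r* = 115.
Substitute back: Q* = 760.5 - 3.5(115) = 358.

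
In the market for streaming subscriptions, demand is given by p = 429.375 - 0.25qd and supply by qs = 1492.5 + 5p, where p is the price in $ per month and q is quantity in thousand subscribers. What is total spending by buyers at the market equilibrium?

Solving each curve for q: qd = 1717.5 - 4p.
Equating demand and supply, 1717.5 - 4p = 1492.5 + 5p gives 9p = 225, so p* = 25.
Substitute back: q* = 1717.5 - 4(25) = 1617.5.
Total spending by buyers = p* × q* = 25 × 1617.5 = 40437.5.

Total spending by buyers = 40437.5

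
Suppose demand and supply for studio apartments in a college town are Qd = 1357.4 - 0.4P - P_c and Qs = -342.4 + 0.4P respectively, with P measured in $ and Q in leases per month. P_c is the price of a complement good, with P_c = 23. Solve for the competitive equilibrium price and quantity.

P* = 2096, Q* = 496

With P_c = 23, demand is Qd = 1334.4 - 0.4P.
Set Qd = Qs: 1334.4 - 0.4P = -342.4 + 0.4P, so 1676.8 = 0.8P and P* = 2096.
Plugging P* into demand: Q* = 1334.4 - 0.4(2096) = 496.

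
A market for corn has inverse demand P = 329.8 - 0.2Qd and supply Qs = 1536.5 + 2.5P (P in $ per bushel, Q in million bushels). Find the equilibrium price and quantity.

In direct form, Qd = 1649 - 5P.
Equating demand and supply, 1649 - 5P = 1536.5 + 2.5P gives 7.5P = 112.5, so P* = 15.
Substitute back: Q* = 1649 - 5(15) = 1574.

P* = 15, Q* = 1574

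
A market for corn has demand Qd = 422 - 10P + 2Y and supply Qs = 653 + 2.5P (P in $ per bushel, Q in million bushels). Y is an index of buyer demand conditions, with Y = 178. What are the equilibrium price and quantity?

With Y = 178, demand is Qd = 778 - 10P.
Equating demand and supply, 778 - 10P = 653 + 2.5P gives 12.5P = 125, so P* = 10.
Then Q* = 778 - 10(10) = 678.

P* = 10, Q* = 678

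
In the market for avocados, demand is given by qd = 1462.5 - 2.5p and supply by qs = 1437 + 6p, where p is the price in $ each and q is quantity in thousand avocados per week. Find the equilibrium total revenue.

At equilibrium qd = qs, so 1462.5 - 2.5p = 1437 + 6p; collecting terms, 25.5 = 8.5p and p* = 3.
Plugging p* into demand: q* = 1462.5 - 2.5(3) = 1455.
Total revenue = p* × q* = 3 × 1455 = 4365.

Total revenue = 4365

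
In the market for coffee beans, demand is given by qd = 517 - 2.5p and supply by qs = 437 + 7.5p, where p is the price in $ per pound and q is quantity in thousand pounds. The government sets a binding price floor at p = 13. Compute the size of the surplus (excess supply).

At p = 13: qd = 484.5 and qs = 534.5.
Surplus = qs - qd = 534.5 - 484.5 = 50.

Surplus = 50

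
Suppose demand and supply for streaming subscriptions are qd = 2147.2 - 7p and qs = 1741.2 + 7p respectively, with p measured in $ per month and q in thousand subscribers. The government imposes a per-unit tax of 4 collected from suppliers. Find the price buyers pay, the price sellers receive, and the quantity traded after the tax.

Suppliers keep p_s = p_b - 4 per unit, so supply in terms of the buyer price is qs = 1713.2 + 7p_b.
Market clearing requires 2147.2 - 7p_b = 1713.2 + 7p_b; hence 434 = 14p_b and p_b = 31.
Then p_s = 31 - 4 = 27 and q = 2147.2 - 7(31) = 1930.2.

p_b = 31, p_s = 27, q = 1930.2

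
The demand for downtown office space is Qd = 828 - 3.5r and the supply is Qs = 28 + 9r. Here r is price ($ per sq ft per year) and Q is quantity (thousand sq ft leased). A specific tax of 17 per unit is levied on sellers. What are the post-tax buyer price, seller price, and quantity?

The tax drives a wedge r_b - r_s = 17. Substituting r_s = r_b - 17 into supply: Qs = -125 + 9r_b.
Equate demand and the shifted supply: 828 - 3.5r_b = -125 + 9r_b, giving 12.5r_b = 953, so r_b = 76.24.
So r_s = 59.24 and the quantity traded is Q = 828 - 3.5(76.24) = 561.16.

r_b = 76.24, r_s = 59.24, Q = 561.16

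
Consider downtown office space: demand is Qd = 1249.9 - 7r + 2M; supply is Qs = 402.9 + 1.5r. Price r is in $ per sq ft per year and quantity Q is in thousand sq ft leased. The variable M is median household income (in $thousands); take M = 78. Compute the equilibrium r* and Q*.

r* = 118, Q* = 579.9

With M = 78, demand is Qd = 1405.9 - 7r.
Equating demand and supply, 1405.9 - 7r = 402.9 + 1.5r gives 8.5r = 1003, so r* = 118.
Plugging r* into demand: Q* = 1405.9 - 7(118) = 579.9.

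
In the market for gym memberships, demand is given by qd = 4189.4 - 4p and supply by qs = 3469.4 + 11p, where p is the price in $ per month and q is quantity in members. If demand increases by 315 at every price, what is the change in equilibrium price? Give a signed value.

At equilibrium qd = qs, so 4189.4 - 4p = 3469.4 + 11p; collecting terms, 720 = 15p and p* = 48.
From the demand curve, q* = 4189.4 - 4(48) = 3997.4.
After the shift, demand is qd = 4504.4 - 4p.
The new intersection has 1035 = 15p, i.e. p = 69, q = 4228.4.
Δp = 69 - 48 = 21.

Δp = 21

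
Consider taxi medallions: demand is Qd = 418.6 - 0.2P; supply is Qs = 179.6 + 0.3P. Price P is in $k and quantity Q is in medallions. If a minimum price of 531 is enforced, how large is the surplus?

At P = 531: Qd = 312.4 and Qs = 338.9.
Surplus = Qs - Qd = 338.9 - 312.4 = 26.5.

Surplus = 26.5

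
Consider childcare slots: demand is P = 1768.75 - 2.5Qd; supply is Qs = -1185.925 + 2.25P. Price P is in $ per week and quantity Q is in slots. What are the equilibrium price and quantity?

P* = 714.5, Q* = 421.7

In direct form, Qd = 707.5 - 0.4P.
Set Qd = Qs: 707.5 - 0.4P = -1185.925 + 2.25P, so 1893.425 = 2.65P and P* = 714.5.
Plugging P* into demand: Q* = 707.5 - 0.4(714.5) = 421.7.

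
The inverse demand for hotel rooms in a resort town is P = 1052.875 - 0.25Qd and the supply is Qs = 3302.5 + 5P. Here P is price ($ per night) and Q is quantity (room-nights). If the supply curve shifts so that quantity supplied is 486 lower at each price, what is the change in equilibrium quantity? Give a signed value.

Solving each curve for Q: Qd = 4211.5 - 4P.
At equilibrium Qd = Qs, so 4211.5 - 4P = 3302.5 + 5P; collecting terms, 909 = 9P and P* = 101.
Then Q* = 4211.5 - 4(101) = 3807.5.
After the shift, supply is Qs = 2816.5 + 5P.
Re-solving, 9P = 1395 gives P = 155 and Q = 3591.5.
ΔQ = 3591.5 - 3807.5 = -216.

ΔQ = -216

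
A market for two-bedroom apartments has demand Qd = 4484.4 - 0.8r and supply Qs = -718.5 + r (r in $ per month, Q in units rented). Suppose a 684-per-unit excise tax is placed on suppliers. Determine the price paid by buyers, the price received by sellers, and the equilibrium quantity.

The tax drives a wedge r_b - r_s = 684. Substituting r_s = r_b - 684 into supply: Qs = -1402.5 + r_b.
Set Qd = Qs: 4484.4 - 0.8r_b = -1402.5 + r_b, so 5886.9 = 1.8r_b and r_b = 3270.5.
So r_s = 2586.5 and the quantity traded is Q = 4484.4 - 0.8(3270.5) = 1868.

r_b = 3270.5, r_s = 2586.5, Q = 1868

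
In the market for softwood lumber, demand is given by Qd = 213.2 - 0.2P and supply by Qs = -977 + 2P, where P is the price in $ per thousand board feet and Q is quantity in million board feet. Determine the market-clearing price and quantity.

Set Qd = Qs: 213.2 - 0.2P = -977 + 2P, so 1190.2 = 2.2P and P* = 541.
Then Q* = 213.2 - 0.2(541) = 105.

P* = 541, Q* = 105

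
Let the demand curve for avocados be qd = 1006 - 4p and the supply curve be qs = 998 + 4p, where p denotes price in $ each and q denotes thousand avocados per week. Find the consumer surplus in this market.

The market clears where 1006 - 4p = 998 + 4p. Rearranging, 8p = 8, hence p* = 1.
From the demand curve, q* = 1006 - 4(1) = 1002.
Demand choke price (qd = 0): p = 1006/4 = 251.5. Consumer surplus = ½ × (251.5 - 1) × 1002 = 125500.5.

Consumer surplus = 125500.5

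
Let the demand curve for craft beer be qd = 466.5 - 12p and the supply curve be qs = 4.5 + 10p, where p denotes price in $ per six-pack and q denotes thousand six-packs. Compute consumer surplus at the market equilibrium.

Set qd = qs: 466.5 - 12p = 4.5 + 10p, so 462 = 22p and p* = 21.
From the demand curve, q* = 466.5 - 12(21) = 214.5.
Demand choke price (qd = 0): p = 466.5/12 = 38.875. Consumer surplus = ½ × (38.875 - 21) × 214.5 = 1917.09375.

Consumer surplus = 1917.09375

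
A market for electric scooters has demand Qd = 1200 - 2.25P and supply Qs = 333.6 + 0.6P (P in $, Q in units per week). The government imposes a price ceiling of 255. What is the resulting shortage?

With P fixed at 255, quantity demanded is 626.25 and quantity supplied is 486.6.
Shortage = Qd - Qs = 626.25 - 486.6 = 139.65.

Shortage = 139.65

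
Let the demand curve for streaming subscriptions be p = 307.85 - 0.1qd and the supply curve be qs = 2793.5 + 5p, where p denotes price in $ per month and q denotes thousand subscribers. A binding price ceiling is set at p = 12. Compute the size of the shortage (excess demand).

Shortage = 105

Rewriting in direct form: qd = 3078.5 - 10p.
At p = 12: qd = 2958.5 and qs = 2853.5.
Shortage = qd - qs = 2958.5 - 2853.5 = 105.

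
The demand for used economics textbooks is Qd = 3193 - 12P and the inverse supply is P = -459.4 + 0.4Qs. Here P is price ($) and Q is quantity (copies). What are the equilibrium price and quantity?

Inverting to quantity form: Qs = 1148.5 + 2.5P.
Equating demand and supply, 3193 - 12P = 1148.5 + 2.5P gives 14.5P = 2044.5, so P* = 141.
From the demand curve, Q* = 3193 - 12(141) = 1501.

P* = 141, Q* = 1501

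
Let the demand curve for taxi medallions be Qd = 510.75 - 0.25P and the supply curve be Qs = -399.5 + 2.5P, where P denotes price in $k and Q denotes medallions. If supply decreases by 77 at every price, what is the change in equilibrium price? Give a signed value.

Set Qd = Qs: 510.75 - 0.25P = -399.5 + 2.5P, so 910.25 = 2.75P and P* = 331.
From the demand curve, Q* = 510.75 - 0.25(331) = 428.
After the shift, supply is Qs = -476.5 + 2.5P.
The new intersection has 987.25 = 2.75P, i.e. P = 359, Q = 421.
ΔP = 359 - 331 = 28.

ΔP = 28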